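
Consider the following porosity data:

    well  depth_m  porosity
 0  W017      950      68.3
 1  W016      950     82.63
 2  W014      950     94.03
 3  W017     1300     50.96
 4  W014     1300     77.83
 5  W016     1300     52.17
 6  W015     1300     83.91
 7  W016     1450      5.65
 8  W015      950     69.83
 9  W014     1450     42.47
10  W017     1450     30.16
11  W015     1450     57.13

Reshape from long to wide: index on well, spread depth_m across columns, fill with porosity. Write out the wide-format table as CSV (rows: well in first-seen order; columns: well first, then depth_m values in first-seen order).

well,950,1300,1450
W017,68.3,50.96,30.16
W016,82.63,52.17,5.65
W014,94.03,77.83,42.47
W015,69.83,83.91,57.13

Columns: well plus the 3 distinct depth_m values (950, 1300, 1450).
For example, row W017 column 950 takes porosity=68.3 from the long row (W017, 950).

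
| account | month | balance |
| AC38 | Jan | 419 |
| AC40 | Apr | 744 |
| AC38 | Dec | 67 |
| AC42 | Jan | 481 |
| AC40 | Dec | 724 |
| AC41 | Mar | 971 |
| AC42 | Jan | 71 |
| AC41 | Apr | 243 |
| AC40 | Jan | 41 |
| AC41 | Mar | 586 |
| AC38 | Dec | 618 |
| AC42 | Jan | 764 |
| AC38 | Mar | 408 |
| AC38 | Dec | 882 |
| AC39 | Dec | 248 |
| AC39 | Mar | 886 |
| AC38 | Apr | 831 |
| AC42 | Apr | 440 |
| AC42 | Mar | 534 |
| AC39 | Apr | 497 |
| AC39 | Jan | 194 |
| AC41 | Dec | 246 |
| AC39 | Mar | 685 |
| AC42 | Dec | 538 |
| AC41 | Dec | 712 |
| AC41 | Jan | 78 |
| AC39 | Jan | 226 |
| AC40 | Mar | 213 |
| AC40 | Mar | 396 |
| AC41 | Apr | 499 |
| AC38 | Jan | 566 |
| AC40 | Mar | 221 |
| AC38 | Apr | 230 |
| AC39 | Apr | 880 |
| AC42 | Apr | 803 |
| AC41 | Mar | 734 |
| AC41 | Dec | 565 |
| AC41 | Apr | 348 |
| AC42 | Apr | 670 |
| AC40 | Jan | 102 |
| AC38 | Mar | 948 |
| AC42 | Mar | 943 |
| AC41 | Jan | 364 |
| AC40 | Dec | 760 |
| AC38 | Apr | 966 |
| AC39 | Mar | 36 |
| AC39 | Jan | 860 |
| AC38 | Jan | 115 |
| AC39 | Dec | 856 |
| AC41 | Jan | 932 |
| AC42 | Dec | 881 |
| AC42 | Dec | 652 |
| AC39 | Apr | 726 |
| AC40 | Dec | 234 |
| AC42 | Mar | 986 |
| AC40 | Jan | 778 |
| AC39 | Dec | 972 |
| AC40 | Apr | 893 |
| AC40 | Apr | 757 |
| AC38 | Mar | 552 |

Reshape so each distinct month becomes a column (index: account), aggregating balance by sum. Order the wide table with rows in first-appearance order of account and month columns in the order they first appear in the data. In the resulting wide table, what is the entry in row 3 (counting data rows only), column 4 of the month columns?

With rows in first-appearance order of account, row 3 is account=AC42. month columns in first-appearance order: Jan, Apr, Dec, Mar; column 4 is Mar.
Long rows with account=AC42, month=Mar: 534 + 943 + 986 = 2463.

2463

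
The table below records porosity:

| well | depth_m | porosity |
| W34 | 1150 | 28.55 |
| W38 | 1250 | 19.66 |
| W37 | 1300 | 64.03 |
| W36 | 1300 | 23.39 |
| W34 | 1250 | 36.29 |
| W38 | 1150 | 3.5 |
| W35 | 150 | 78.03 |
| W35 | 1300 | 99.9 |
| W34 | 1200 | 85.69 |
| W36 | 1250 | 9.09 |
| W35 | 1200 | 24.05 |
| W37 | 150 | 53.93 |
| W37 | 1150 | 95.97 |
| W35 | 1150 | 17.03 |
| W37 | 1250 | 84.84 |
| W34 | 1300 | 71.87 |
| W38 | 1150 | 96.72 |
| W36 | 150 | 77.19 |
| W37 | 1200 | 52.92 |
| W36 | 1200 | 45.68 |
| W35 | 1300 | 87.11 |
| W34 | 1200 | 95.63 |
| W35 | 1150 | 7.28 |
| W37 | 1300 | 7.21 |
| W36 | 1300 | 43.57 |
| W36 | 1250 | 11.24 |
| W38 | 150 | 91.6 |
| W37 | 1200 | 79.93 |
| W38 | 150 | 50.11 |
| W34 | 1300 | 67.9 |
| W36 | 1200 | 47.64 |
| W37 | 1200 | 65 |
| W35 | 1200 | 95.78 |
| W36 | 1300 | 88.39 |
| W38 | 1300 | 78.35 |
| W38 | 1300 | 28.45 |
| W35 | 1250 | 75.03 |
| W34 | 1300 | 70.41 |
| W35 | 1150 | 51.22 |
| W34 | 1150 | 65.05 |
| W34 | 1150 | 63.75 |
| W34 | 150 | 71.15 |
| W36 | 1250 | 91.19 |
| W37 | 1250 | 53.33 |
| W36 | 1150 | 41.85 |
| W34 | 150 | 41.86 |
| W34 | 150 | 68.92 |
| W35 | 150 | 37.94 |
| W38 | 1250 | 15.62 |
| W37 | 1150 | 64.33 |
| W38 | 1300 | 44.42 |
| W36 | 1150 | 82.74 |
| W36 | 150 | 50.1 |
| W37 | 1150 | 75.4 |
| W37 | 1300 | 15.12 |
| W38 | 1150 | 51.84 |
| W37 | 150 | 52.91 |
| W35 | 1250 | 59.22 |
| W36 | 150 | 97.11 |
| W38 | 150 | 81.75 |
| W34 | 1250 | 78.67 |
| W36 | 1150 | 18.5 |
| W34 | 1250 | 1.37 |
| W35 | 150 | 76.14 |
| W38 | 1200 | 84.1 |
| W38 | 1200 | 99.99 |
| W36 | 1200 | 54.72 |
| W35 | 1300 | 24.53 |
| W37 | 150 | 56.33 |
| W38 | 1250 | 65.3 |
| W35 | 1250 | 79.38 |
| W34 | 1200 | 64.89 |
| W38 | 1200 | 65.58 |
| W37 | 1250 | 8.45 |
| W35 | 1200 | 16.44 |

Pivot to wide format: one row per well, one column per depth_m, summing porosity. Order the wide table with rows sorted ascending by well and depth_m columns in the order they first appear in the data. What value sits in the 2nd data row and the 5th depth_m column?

136.27

With rows sorted ascending by well, row 2 is well=W35. depth_m columns in first-appearance order: 1150, 1250, 1300, 150, 1200; column 5 is 1200.
Long rows with well=W35, depth_m=1200: 24.05 + 95.78 + 16.44 = 136.27.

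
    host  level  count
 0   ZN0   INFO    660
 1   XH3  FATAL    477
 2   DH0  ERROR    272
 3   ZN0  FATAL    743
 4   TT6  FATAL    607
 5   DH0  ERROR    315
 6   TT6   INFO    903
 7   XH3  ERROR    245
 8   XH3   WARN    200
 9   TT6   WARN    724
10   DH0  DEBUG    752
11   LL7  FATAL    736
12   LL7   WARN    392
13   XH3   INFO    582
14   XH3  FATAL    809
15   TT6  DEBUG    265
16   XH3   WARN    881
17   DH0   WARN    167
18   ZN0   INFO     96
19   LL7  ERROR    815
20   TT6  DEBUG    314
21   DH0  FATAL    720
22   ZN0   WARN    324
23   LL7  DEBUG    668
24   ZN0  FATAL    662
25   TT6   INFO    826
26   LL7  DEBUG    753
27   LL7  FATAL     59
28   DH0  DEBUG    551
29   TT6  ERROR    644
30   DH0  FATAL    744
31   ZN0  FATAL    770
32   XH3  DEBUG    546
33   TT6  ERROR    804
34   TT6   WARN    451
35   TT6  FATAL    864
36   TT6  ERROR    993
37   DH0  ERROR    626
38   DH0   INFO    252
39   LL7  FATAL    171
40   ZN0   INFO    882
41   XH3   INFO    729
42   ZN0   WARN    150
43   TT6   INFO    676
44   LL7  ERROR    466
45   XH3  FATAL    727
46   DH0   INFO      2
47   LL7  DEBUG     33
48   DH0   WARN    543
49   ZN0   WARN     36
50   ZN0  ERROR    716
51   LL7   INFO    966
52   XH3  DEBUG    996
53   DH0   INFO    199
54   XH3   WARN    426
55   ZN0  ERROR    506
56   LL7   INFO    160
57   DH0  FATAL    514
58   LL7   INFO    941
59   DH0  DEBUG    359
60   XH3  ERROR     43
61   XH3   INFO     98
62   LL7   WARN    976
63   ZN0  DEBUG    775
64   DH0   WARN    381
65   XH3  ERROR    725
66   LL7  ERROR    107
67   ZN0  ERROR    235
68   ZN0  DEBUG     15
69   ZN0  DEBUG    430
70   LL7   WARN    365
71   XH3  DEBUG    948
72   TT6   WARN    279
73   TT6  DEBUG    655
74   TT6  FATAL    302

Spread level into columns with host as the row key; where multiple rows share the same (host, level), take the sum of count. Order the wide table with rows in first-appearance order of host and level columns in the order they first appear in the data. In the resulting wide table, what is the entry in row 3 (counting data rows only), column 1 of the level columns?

With rows in first-appearance order of host, row 3 is host=DH0. level columns in first-appearance order: INFO, FATAL, ERROR, WARN, DEBUG; column 1 is INFO.
Long rows with host=DH0, level=INFO: 252 + 2 + 199 = 453.

453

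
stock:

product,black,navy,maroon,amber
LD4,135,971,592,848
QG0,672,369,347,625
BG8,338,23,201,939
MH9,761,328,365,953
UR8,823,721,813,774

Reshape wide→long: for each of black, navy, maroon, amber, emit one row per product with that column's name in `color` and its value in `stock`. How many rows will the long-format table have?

20

5 product values × 4 melted columns = 20 rows.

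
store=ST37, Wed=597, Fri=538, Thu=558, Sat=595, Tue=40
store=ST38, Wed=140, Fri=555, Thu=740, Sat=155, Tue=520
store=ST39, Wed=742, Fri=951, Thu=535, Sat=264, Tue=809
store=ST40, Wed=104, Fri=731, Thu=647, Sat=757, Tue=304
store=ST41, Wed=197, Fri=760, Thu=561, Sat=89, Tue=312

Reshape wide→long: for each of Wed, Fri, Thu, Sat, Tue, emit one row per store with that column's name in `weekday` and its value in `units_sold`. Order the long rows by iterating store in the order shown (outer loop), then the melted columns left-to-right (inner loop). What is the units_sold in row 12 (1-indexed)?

25 rows total (5 × 5). Row 12: index ⌊(12-1)/5⌋ = 2 into store → ST39; (12-1) mod 5 = 1 into the melted columns → Fri.
So row 12 is (ST39, Fri, 951); units_sold = 951.

951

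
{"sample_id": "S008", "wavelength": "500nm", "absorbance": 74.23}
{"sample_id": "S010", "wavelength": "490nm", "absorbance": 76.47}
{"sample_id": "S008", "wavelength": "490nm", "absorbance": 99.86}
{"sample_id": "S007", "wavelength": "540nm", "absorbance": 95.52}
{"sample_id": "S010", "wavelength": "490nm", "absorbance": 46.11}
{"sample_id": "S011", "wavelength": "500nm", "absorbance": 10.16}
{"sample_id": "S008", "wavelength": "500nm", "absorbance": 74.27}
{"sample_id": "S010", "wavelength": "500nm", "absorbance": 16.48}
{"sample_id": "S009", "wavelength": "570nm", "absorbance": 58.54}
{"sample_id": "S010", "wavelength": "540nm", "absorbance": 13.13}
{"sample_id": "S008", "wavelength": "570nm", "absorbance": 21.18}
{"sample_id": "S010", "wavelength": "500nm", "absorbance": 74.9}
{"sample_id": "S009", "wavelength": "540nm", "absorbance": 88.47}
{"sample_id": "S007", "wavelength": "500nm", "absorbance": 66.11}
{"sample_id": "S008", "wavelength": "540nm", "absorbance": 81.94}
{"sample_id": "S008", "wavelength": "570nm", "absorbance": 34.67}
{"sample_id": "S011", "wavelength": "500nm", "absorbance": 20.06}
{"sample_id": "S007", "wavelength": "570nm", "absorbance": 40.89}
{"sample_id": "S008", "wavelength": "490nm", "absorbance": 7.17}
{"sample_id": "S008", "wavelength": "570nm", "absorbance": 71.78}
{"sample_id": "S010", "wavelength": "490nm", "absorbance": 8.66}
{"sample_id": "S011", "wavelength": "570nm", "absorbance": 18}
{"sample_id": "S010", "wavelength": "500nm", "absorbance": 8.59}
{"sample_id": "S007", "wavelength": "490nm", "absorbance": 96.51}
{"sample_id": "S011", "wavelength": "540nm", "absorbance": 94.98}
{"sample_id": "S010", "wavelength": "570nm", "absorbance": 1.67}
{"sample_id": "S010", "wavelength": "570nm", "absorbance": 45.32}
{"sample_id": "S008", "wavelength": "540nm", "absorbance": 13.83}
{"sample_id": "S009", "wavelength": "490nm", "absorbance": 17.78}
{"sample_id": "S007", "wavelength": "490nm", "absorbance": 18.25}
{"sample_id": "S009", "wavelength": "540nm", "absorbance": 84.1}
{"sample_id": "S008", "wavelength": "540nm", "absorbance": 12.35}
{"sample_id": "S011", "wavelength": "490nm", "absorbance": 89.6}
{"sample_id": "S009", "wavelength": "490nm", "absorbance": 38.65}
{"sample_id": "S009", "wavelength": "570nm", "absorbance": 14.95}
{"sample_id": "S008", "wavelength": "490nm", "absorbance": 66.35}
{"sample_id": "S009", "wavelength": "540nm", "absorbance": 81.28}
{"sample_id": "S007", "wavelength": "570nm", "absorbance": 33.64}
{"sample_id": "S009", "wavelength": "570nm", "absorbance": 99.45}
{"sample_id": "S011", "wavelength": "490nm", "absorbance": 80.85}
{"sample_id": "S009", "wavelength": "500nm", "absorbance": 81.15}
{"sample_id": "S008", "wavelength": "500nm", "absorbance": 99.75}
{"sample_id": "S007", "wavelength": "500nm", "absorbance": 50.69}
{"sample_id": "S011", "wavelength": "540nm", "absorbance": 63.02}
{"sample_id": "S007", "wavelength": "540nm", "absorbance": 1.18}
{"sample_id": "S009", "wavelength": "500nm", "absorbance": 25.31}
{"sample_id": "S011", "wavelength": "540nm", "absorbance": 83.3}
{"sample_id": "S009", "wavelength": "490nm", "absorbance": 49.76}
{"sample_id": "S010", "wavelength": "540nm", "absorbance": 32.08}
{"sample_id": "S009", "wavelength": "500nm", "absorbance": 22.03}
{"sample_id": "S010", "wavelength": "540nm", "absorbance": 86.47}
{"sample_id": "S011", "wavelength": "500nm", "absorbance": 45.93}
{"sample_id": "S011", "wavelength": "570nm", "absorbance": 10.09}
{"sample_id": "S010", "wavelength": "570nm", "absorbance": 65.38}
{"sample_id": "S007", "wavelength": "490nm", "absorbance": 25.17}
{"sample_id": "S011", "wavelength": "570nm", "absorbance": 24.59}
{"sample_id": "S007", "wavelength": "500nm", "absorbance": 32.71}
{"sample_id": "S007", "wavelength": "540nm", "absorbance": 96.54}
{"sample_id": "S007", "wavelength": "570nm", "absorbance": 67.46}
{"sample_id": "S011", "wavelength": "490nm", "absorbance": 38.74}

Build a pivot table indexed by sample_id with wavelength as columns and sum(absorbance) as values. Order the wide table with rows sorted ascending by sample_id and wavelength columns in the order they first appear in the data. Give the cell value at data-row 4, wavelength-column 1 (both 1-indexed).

With rows sorted ascending by sample_id, row 4 is sample_id=S010. wavelength columns in first-appearance order: 500nm, 490nm, 540nm, 570nm; column 1 is 500nm.
Long rows with sample_id=S010, wavelength=500nm: 16.48 + 74.9 + 8.59 = 99.97.

99.97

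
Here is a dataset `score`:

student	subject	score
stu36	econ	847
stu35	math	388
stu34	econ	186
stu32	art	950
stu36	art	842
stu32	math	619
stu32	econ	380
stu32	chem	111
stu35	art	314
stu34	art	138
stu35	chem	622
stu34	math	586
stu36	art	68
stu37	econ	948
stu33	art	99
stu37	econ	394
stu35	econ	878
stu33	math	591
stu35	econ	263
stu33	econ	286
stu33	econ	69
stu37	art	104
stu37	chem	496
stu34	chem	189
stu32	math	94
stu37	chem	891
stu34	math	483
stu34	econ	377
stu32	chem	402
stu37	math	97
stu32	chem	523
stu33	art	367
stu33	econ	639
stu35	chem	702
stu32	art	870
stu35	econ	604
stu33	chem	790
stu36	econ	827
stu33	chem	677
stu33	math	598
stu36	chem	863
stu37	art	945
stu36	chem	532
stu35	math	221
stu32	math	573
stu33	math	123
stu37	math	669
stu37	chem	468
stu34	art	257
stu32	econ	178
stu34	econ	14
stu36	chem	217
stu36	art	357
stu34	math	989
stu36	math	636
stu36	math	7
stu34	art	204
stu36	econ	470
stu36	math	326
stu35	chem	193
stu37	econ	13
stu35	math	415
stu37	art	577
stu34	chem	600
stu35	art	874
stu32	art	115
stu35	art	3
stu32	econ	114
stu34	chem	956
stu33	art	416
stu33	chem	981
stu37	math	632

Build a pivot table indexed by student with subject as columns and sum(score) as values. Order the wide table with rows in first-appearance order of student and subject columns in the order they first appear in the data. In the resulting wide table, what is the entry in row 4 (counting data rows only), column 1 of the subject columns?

With rows in first-appearance order of student, row 4 is student=stu32. subject columns in first-appearance order: econ, math, art, chem; column 1 is econ.
Long rows with student=stu32, subject=econ: 380 + 178 + 114 = 672.

672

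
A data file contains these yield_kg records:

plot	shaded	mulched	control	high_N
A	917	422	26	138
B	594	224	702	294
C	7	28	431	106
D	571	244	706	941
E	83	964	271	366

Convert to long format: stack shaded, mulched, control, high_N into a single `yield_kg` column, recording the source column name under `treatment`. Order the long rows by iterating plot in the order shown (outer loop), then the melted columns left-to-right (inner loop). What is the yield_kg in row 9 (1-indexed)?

7

20 rows total (5 × 4). Row 9: index ⌊(9-1)/4⌋ = 2 into plot → C; (9-1) mod 4 = 0 into the melted columns → shaded.
So row 9 is (C, shaded, 7); yield_kg = 7.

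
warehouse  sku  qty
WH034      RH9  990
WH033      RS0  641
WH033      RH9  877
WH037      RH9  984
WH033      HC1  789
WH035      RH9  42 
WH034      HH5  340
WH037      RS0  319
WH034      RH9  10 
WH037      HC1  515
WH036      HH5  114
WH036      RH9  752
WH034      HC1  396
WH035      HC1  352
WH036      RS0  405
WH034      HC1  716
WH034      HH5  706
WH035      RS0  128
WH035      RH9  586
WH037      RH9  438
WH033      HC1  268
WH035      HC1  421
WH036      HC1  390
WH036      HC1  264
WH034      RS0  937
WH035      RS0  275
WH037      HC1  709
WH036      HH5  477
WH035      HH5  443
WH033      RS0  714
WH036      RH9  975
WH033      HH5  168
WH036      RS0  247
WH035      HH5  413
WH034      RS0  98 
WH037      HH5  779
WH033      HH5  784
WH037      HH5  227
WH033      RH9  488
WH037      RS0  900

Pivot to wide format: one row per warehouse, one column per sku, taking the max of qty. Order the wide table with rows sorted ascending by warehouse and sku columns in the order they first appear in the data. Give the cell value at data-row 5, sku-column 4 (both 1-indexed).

With rows sorted ascending by warehouse, row 5 is warehouse=WH037. sku columns in first-appearance order: RH9, RS0, HC1, HH5; column 4 is HH5.
Long rows with warehouse=WH037, sku=HH5: max(779, 227) = 779.

779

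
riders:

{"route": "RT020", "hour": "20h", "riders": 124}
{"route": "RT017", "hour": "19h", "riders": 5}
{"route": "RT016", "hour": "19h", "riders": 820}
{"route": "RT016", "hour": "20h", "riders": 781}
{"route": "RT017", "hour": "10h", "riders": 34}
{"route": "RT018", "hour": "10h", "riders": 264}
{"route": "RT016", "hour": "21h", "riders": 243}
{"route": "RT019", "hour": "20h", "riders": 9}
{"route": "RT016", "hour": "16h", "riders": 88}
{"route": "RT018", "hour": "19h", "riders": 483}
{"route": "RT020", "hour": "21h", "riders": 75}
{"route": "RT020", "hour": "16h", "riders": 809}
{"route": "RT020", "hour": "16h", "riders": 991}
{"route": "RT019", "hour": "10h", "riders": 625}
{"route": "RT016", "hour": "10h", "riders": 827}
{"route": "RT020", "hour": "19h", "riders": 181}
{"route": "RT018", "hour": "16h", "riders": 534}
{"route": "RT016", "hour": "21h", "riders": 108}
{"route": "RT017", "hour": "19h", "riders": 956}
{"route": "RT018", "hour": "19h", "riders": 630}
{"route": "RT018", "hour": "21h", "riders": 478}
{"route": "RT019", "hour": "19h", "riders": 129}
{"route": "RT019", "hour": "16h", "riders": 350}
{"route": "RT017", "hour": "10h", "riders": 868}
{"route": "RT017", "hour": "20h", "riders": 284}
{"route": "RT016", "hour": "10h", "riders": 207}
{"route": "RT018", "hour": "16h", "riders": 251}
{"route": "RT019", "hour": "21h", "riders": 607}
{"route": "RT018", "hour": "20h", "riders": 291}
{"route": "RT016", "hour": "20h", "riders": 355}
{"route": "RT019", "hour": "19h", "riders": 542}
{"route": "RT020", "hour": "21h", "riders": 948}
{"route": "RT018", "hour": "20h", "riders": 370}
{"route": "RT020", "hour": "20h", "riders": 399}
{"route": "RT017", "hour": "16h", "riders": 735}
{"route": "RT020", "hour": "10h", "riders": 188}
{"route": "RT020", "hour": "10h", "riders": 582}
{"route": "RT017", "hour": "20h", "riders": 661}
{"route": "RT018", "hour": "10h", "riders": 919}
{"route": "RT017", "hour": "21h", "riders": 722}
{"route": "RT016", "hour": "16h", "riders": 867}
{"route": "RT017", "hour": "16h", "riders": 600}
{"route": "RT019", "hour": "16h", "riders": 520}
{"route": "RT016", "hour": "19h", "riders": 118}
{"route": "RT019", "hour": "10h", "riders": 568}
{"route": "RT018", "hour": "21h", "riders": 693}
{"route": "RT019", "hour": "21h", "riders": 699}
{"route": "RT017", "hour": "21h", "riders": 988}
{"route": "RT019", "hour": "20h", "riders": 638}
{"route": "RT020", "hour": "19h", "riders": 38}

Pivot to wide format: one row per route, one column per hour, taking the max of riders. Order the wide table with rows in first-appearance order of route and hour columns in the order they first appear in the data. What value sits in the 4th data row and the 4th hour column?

With rows in first-appearance order of route, row 4 is route=RT018. hour columns in first-appearance order: 20h, 19h, 10h, 21h, 16h; column 4 is 21h.
Long rows with route=RT018, hour=21h: max(478, 693) = 693.

693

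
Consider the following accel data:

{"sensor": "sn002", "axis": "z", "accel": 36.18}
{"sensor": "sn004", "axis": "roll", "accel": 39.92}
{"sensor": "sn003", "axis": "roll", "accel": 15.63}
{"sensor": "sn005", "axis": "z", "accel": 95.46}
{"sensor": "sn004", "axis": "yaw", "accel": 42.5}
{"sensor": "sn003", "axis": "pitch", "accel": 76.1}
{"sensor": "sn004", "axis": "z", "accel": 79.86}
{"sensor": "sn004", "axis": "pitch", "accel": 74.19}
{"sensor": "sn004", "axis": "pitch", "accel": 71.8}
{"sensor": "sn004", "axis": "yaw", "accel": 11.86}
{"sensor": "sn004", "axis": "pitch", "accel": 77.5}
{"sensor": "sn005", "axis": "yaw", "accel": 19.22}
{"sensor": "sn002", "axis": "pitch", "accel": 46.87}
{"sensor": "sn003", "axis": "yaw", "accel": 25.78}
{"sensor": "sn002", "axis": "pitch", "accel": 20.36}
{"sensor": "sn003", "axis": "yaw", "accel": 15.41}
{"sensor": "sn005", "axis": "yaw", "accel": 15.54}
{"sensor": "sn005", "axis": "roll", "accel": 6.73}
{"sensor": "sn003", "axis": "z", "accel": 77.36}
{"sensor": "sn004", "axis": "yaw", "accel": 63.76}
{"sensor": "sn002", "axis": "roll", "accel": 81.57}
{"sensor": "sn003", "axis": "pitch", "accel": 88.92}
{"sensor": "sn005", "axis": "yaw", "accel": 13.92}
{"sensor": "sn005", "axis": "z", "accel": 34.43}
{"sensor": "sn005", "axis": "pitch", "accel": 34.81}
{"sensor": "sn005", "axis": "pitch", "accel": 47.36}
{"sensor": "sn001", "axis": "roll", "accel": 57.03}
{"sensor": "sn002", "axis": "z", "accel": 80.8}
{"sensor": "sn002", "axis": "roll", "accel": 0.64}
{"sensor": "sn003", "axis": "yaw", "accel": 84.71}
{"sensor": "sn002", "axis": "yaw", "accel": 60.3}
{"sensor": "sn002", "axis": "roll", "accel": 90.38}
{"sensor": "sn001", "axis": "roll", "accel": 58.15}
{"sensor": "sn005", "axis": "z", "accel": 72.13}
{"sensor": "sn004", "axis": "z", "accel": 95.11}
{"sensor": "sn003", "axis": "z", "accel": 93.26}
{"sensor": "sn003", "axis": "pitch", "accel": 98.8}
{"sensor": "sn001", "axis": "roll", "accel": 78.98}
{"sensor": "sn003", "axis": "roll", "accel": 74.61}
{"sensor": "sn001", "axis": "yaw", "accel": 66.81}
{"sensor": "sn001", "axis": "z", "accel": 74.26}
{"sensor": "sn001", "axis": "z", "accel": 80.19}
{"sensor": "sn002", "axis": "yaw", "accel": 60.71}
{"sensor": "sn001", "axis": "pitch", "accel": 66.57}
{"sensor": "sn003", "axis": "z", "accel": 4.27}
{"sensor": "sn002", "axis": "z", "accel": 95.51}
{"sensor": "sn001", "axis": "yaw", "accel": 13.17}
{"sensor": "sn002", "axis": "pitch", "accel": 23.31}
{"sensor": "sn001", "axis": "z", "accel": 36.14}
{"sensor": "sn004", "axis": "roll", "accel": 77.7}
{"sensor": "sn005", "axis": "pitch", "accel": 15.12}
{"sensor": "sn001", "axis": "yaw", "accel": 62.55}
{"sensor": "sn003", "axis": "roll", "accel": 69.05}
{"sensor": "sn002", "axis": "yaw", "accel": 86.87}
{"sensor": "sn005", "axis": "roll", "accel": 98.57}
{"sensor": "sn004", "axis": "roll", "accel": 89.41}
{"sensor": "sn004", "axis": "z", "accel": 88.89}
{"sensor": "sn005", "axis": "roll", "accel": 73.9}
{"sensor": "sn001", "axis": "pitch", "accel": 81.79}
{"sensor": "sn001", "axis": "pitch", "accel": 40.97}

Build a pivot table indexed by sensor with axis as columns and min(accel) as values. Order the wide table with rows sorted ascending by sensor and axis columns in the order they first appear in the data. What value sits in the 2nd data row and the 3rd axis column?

With rows sorted ascending by sensor, row 2 is sensor=sn002. axis columns in first-appearance order: z, roll, yaw, pitch; column 3 is yaw.
Long rows with sensor=sn002, axis=yaw: min(60.3, 60.71, 86.87) = 60.3.

60.3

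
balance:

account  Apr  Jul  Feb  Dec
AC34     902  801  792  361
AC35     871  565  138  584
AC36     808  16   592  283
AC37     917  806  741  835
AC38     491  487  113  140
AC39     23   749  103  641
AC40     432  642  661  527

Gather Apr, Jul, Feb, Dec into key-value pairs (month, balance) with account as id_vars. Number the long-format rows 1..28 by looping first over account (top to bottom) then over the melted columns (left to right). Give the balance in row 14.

806

28 rows total (7 × 4). Row 14: index ⌊(14-1)/4⌋ = 3 into account → AC37; (14-1) mod 4 = 1 into the melted columns → Jul.
So row 14 is (AC37, Jul, 806); balance = 806.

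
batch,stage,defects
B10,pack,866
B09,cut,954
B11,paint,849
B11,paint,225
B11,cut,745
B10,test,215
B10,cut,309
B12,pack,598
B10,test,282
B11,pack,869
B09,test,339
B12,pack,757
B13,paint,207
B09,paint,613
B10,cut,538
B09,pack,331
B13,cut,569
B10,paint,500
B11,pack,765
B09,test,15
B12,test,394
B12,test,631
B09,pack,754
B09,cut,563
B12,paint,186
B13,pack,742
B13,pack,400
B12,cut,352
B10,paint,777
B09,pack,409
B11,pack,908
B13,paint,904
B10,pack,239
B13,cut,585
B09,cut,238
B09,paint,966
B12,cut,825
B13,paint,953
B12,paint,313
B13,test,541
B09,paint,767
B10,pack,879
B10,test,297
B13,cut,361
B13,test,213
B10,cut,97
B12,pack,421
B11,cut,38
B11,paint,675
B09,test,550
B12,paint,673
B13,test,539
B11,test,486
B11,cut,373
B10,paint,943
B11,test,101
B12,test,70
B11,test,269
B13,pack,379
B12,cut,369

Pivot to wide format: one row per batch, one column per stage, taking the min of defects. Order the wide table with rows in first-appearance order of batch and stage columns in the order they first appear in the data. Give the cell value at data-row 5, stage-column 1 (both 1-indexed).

379

With rows in first-appearance order of batch, row 5 is batch=B13. stage columns in first-appearance order: pack, cut, paint, test; column 1 is pack.
Long rows with batch=B13, stage=pack: min(742, 400, 379) = 379.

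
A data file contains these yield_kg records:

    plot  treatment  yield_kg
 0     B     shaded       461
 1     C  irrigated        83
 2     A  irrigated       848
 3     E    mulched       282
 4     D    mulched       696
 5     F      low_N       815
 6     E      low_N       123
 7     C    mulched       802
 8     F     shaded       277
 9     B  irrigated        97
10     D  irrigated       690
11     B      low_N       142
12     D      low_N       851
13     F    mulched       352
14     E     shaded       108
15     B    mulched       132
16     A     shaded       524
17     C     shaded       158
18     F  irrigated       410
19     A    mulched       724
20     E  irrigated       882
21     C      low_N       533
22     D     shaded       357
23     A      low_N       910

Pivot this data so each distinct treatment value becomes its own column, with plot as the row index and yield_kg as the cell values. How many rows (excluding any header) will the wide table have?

6 distinct plot values → 6 rows.

6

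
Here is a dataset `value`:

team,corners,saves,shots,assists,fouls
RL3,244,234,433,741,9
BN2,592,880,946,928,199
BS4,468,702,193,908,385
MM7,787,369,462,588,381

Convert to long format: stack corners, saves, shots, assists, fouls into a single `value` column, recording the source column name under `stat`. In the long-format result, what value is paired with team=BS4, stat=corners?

Unpivoting turns each (team, wide-column) pair into one long row.
The wide cell at row BS4, column corners holds 468, so the long row (BS4, corners) has value=468.

468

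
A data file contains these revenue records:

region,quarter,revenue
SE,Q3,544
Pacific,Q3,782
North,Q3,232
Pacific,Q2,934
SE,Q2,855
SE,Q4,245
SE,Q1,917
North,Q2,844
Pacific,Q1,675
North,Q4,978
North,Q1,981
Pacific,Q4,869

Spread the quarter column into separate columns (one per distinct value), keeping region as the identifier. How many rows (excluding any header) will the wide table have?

3

3 distinct region values → 3 rows.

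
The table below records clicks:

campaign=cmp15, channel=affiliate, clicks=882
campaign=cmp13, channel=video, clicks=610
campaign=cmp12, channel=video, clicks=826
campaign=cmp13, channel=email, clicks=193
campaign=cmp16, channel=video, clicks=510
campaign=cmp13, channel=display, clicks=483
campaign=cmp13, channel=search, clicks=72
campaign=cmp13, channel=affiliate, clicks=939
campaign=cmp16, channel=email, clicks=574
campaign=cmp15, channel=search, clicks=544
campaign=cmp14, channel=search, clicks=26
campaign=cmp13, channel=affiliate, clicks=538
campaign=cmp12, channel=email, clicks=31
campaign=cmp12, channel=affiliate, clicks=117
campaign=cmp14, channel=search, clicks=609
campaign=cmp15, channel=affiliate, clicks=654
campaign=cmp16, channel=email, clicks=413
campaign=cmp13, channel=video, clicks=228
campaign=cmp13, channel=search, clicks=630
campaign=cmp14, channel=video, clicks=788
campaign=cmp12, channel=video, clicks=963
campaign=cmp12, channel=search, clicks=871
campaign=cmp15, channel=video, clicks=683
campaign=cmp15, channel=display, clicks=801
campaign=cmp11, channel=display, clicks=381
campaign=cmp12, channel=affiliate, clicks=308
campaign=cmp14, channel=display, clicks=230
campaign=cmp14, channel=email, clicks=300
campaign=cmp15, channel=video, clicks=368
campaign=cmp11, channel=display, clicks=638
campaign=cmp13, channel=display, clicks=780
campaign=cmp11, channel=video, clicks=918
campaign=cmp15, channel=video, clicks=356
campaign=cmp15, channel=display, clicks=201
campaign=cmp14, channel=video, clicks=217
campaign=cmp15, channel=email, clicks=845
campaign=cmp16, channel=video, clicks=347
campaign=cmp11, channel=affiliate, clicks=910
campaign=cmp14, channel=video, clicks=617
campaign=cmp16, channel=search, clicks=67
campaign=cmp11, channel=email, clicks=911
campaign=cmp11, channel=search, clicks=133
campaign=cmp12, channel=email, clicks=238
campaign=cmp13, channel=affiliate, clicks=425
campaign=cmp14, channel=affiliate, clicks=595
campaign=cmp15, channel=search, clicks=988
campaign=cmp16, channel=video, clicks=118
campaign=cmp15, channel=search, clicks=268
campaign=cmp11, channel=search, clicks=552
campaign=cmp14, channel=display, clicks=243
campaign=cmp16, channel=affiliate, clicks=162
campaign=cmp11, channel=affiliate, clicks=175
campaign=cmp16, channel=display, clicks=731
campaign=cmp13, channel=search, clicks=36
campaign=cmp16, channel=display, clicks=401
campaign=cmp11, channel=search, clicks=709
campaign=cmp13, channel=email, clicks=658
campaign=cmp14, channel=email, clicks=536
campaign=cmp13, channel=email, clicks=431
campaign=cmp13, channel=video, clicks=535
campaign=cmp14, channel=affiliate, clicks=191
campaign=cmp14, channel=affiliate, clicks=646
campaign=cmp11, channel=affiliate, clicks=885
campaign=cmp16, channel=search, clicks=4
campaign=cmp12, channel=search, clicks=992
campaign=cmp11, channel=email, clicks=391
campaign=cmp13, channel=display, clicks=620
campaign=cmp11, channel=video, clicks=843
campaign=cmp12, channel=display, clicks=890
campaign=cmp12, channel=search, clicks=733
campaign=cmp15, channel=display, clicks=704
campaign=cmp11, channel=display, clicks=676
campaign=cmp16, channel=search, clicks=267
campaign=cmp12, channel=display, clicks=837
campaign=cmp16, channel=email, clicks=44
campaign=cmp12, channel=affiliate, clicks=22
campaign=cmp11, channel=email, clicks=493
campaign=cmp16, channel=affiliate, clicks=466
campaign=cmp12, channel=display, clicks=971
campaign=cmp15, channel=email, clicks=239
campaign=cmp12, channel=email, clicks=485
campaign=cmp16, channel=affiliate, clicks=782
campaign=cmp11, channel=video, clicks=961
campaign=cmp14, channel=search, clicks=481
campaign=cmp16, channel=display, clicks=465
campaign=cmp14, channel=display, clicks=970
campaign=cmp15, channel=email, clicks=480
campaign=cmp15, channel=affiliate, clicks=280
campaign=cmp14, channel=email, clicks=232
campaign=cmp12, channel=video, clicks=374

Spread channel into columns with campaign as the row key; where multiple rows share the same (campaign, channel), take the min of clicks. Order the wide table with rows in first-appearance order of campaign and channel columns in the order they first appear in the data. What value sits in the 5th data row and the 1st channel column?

191

With rows in first-appearance order of campaign, row 5 is campaign=cmp14. channel columns in first-appearance order: affiliate, video, email, display, search; column 1 is affiliate.
Long rows with campaign=cmp14, channel=affiliate: min(595, 191, 646) = 191.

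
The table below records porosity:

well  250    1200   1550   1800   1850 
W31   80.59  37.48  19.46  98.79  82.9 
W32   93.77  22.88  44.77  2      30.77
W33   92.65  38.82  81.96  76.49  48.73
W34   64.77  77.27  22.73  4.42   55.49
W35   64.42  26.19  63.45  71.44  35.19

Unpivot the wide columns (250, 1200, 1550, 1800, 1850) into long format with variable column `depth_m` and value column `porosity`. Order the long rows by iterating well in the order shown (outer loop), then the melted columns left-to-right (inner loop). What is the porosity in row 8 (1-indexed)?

44.77

25 rows total (5 × 5). Row 8: index ⌊(8-1)/5⌋ = 1 into well → W32; (8-1) mod 5 = 2 into the melted columns → 1550.
So row 8 is (W32, 1550, 44.77); porosity = 44.77.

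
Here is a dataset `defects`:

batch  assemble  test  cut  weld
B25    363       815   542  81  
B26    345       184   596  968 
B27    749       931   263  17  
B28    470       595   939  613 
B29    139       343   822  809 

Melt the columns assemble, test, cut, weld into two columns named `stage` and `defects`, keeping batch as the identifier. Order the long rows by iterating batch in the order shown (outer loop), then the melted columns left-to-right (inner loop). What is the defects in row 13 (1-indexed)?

20 rows total (5 × 4). Row 13: index ⌊(13-1)/4⌋ = 3 into batch → B28; (13-1) mod 4 = 0 into the melted columns → assemble.
So row 13 is (B28, assemble, 470); defects = 470.

470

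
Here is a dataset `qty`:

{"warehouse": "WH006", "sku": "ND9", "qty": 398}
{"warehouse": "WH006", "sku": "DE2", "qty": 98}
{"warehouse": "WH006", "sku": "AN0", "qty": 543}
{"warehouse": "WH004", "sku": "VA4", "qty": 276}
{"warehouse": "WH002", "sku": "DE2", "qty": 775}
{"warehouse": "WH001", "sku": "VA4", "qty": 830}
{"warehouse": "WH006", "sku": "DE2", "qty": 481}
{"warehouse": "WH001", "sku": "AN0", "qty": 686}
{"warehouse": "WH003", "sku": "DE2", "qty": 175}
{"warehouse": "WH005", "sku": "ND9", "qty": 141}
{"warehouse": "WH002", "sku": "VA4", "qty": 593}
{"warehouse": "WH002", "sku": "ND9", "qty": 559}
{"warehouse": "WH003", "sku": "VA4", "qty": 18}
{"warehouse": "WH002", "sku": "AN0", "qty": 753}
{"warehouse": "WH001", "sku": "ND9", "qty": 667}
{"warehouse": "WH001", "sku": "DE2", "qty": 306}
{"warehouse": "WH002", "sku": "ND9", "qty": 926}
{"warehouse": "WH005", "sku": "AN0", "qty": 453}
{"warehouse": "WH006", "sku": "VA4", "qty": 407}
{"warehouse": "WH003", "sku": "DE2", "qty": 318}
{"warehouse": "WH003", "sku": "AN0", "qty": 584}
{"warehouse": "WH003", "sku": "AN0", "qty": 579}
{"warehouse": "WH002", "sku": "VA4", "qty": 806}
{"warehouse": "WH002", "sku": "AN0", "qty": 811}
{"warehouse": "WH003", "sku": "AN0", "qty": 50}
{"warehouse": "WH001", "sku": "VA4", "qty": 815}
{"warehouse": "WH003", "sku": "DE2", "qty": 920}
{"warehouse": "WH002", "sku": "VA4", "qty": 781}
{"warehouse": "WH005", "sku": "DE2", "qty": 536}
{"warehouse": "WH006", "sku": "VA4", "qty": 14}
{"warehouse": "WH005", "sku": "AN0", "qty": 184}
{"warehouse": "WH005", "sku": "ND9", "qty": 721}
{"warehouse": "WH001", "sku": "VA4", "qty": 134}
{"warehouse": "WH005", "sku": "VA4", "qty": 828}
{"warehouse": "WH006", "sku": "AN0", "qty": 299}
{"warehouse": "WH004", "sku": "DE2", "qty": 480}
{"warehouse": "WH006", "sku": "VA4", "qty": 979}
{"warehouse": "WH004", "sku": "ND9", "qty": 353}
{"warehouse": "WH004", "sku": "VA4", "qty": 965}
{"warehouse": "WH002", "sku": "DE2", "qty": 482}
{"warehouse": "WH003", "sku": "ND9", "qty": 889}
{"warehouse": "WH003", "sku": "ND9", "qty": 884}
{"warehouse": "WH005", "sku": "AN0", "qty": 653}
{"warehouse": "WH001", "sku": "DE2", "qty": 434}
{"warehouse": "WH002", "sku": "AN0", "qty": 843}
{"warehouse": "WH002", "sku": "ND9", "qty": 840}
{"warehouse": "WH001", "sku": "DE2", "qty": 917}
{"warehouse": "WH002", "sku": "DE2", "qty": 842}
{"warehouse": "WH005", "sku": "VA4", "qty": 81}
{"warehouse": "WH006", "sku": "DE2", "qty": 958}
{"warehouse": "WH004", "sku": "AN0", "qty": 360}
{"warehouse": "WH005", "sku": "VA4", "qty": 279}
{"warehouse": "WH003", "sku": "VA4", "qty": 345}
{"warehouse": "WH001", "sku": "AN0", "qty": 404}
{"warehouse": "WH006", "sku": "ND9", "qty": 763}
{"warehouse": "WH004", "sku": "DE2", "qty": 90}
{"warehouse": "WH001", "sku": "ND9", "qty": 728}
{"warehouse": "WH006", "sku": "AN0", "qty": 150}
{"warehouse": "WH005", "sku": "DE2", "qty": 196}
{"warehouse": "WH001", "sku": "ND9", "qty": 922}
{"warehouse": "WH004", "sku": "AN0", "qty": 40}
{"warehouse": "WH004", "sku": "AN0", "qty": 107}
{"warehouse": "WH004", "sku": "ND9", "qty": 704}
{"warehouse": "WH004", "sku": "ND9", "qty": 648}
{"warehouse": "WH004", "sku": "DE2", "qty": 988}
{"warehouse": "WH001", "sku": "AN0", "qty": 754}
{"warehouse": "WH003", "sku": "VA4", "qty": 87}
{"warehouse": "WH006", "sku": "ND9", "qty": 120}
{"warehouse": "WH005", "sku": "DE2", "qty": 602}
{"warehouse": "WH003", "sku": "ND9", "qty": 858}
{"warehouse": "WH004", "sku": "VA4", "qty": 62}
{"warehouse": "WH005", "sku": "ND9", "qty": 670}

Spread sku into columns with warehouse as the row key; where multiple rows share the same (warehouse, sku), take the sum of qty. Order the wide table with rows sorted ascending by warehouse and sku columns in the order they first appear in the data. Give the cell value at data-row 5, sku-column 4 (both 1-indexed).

1188

With rows sorted ascending by warehouse, row 5 is warehouse=WH005. sku columns in first-appearance order: ND9, DE2, AN0, VA4; column 4 is VA4.
Long rows with warehouse=WH005, sku=VA4: 828 + 81 + 279 = 1188.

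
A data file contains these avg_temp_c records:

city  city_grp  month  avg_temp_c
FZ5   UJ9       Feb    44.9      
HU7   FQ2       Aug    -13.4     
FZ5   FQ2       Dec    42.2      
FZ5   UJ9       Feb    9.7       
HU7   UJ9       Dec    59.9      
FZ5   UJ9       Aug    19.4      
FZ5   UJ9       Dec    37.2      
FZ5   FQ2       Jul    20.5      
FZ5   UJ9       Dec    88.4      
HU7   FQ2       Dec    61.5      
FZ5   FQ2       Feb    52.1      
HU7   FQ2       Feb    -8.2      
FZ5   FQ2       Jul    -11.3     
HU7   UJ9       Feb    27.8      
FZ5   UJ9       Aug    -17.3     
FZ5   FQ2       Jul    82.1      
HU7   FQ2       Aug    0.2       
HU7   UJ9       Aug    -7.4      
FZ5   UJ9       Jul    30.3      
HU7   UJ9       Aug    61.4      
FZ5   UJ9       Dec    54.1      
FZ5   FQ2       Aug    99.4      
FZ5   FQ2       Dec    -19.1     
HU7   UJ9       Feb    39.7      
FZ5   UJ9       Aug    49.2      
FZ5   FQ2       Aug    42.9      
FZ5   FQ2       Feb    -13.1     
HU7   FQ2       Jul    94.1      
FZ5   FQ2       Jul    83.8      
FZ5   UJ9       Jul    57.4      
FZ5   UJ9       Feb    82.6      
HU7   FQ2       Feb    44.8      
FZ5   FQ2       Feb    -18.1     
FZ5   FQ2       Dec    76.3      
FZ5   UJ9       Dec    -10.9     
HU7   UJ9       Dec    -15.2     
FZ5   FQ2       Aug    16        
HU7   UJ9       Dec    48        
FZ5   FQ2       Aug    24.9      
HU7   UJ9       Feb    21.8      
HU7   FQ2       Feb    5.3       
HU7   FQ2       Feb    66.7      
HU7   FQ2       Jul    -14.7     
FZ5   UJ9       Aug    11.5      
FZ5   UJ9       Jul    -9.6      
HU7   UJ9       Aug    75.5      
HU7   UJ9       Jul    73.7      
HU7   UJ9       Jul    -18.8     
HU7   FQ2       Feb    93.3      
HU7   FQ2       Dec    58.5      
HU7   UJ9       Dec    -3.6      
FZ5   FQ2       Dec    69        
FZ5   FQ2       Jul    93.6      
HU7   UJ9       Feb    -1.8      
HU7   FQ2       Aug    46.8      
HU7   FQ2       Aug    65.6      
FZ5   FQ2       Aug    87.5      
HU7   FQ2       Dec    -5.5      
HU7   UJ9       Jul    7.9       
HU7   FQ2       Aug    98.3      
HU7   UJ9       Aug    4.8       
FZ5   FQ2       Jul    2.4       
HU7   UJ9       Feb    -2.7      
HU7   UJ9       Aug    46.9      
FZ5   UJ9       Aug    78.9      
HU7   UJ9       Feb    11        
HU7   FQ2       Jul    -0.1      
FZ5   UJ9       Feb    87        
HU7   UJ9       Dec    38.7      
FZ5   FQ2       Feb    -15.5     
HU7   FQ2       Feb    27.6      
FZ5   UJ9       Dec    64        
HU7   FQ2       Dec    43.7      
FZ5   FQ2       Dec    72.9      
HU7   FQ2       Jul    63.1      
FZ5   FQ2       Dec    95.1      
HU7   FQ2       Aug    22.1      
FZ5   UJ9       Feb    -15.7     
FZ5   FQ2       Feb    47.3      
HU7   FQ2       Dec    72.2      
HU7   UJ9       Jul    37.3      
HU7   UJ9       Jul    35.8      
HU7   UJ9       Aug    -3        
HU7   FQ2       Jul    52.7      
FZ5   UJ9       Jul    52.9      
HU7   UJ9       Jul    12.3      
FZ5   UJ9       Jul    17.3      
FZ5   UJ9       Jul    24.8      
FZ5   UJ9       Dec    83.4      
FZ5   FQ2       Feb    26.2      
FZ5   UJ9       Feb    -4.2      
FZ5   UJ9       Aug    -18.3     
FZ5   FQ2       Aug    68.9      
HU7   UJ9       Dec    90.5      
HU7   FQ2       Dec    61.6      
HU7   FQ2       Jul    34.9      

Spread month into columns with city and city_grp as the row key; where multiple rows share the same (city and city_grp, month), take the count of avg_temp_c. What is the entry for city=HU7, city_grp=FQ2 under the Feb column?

Rows with city=HU7, city_grp=FQ2 and month=Feb: avg_temp_c values are -8.2, 44.8, 5.3, 66.7, 93.3, 27.6.
6 rows match — count = 6.

6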